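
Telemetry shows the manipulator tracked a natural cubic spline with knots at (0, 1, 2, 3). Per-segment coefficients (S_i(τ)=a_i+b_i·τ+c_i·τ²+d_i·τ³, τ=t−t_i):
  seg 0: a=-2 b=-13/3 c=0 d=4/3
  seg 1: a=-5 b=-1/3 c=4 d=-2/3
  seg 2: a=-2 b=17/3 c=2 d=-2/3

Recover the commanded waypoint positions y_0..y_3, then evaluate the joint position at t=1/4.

y_0=-2 y_1=-5 y_2=-2 y_3=5
S(1/4) = -49/16

y_0 = S_0(0) = a_0 = -2
y_1 = S_1(0) = a_1 = -5
y_2 = S_2(0) = a_2 = -2
y_3 = S_2(1) = 5
t_q=1/4 is in segment 0 (τ=1/4); S_0(τ)=-49/16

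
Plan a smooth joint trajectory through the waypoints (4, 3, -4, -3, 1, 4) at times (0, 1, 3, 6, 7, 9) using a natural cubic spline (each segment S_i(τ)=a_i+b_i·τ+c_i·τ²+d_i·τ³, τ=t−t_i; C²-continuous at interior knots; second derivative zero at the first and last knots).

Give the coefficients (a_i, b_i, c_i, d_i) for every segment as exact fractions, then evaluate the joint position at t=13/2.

Δ: Δ0=-1, Δ1=-7/2, Δ2=1/3, Δ3=4, Δ4=3/2
row 1: diag=6, rhs=-15; c'=1/3, d'=-5/2
row 2: denom=10−2·1/3=28/3; d'=(23−2·-5/2)/(28/3)=3
row 3: denom=8−3·9/28=197/28; d'=(22−3·3)/(197/28)=364/197
row 4: denom=6−1·28/197=1154/197; d'=(-15−1·364/197)/(1154/197)=-3319/1154
back: M4=-3319/1154
back: M3=364/197−28/197·-3319/1154=1302/577
back: M2=3−9/28·1302/577=2625/1154
back: M1=-5/2−1/3·2625/1154=-1880/577
M: M0=0, M1=-1880/577, M2=2625/1154, M3=1302/577, M4=-3319/1154, M5=0
seg 0: a=4, c=M0/2=0, d=(M1−M0)/(6·1)=-940/1731, b=Δ0−h0·(2M0+M1)/6=-791/1731
seg 1: a=3, c=M1/2=-940/577, d=(M2−M1)/(6·2)=6385/13848, b=Δ1−h1·(2M1+M2)/6=-3611/1731
seg 2: a=-4, c=M2/2=2625/2308, d=(M3−M2)/(6·3)=-7/6924, b=Δ2−h2·(2M2+M3)/6=-10627/3462
seg 3: a=-3, c=M3/2=651/577, d=(M4−M3)/(6·1)=-5923/6924, b=Δ3−h3·(2M3+M4)/6=25807/6924
seg 4: a=1, c=M4/2=-3319/2308, d=(M5−M4)/(6·2)=3319/13848, b=Δ4−h4·(2M4+M5)/6=11831/3462
t_q=13/2 → seg 3, τ=1/2; S=-3+25807/6924·τ+651/577·τ²+-5923/6924·τ³=-17749/18464

  seg 0: a=4 b=-791/1731 c=0 d=-940/1731
  seg 1: a=3 b=-3611/1731 c=-940/577 d=6385/13848
  seg 2: a=-4 b=-10627/3462 c=2625/2308 d=-7/6924
  seg 3: a=-3 b=25807/6924 c=651/577 d=-5923/6924
  seg 4: a=1 b=11831/3462 c=-3319/2308 d=3319/13848
S(13/2) = -17749/18464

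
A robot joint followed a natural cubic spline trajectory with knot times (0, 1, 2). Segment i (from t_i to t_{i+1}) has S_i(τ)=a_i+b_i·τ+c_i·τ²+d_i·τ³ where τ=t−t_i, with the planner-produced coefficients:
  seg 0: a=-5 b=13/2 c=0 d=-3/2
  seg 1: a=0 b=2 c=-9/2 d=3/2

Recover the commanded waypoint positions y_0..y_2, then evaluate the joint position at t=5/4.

y_0 = S_0(0) = a_0 = -5
y_1 = S_1(0) = a_1 = 0
y_2 = S_1(1) = -1
t_q=5/4 is in segment 1 (τ=1/4); S_1(τ)=31/128

y_0=-5 y_1=0 y_2=-1
S(5/4) = 31/128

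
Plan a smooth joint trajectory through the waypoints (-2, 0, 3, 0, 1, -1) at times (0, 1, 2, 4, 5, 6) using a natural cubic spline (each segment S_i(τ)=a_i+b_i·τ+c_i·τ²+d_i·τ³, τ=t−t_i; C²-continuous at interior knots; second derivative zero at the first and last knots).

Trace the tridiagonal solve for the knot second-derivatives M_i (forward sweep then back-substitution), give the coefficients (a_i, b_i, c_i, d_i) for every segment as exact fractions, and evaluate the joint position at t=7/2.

Δ: Δ0=2, Δ1=3, Δ2=-3/2, Δ3=1, Δ4=-2
row 1: diag=4, rhs=6; c'=1/4, d'=3/2
row 2: denom=6−1·1/4=23/4; d'=(-27−1·3/2)/(23/4)=-114/23
row 3: denom=6−2·8/23=122/23; d'=(15−2·-114/23)/(122/23)=573/122
row 4: denom=4−1·23/122=465/122; d'=(-18−1·573/122)/(465/122)=-923/155
back: M4=-923/155
back: M3=573/122−23/122·-923/155=902/155
back: M2=-114/23−8/23·902/155=-1082/155
back: M1=3/2−1/4·-1082/155=503/155
M: M0=0, M1=503/155, M2=-1082/155, M3=902/155, M4=-923/155, M5=0
seg 0: a=-2, c=M0/2=0, d=(M1−M0)/(6·1)=503/930, b=Δ0−h0·(2M0+M1)/6=1357/930
seg 1: a=0, c=M1/2=503/310, d=(M2−M1)/(6·1)=-317/186, b=Δ1−h1·(2M1+M2)/6=1433/465
seg 2: a=3, c=M2/2=-541/155, d=(M3−M2)/(6·2)=16/15, b=Δ2−h2·(2M2+M3)/6=1129/930
seg 3: a=0, c=M3/2=451/155, d=(M4−M3)/(6·1)=-365/186, b=Δ3−h3·(2M3+M4)/6=49/930
seg 4: a=1, c=M4/2=-923/310, d=(M5−M4)/(6·1)=923/930, b=Δ4−h4·(2M4+M5)/6=-7/465
t_q=7/2 → seg 2, τ=3/2; S=3+1129/930·τ+-541/155·τ²+16/15·τ³=88/155

  seg 0: a=-2 b=1357/930 c=0 d=503/930
  seg 1: a=0 b=1433/465 c=503/310 d=-317/186
  seg 2: a=3 b=1129/930 c=-541/155 d=16/15
  seg 3: a=0 b=49/930 c=451/155 d=-365/186
  seg 4: a=1 b=-7/465 c=-923/310 d=923/930
S(7/2) = 88/155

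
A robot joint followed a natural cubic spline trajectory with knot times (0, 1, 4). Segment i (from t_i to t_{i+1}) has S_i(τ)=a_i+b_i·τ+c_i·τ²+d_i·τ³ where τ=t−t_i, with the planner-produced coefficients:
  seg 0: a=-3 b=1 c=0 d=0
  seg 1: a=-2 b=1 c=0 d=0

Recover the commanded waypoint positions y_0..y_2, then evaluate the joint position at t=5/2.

y_0=-3 y_1=-2 y_2=1
S(5/2) = -1/2

y_0 = S_0(0) = a_0 = -3
y_1 = S_1(0) = a_1 = -2
y_2 = S_1(3) = 1
t_q=5/2 is in segment 1 (τ=3/2); S_1(τ)=-1/2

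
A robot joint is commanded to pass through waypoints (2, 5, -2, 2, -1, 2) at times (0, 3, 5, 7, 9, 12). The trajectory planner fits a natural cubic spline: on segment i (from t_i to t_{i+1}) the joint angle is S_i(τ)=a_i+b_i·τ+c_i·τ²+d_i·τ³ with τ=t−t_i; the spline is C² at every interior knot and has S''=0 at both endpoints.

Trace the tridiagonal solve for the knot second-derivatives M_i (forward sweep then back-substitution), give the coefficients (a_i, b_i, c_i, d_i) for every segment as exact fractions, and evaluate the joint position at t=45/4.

  seg 0: a=2 b=167/56 c=0 d=-37/168
  seg 1: a=5 b=-83/28 c=-111/56 d=6/7
  seg 2: a=-2 b=-17/28 c=177/56 d=-13/14
  seg 3: a=2 b=25/28 c=-135/56 d=17/28
  seg 4: a=-1 b=-41/28 c=69/56 d=-23/168
S(45/4) = 1375/3584

Δ: Δ0=1, Δ1=-7/2, Δ2=2, Δ3=-3/2, Δ4=1
row 1: diag=10, rhs=-27; c'=1/5, d'=-27/10
row 2: denom=8−2·1/5=38/5; d'=(33−2·-27/10)/(38/5)=96/19
row 3: denom=8−2·5/19=142/19; d'=(-21−2·96/19)/(142/19)=-591/142
row 4: denom=10−2·19/71=672/71; d'=(15−2·-591/142)/(672/71)=69/28
back: M4=69/28
back: M3=-591/142−19/71·69/28=-135/28
back: M2=96/19−5/19·-135/28=177/28
back: M1=-27/10−1/5·177/28=-111/28
M: M0=0, M1=-111/28, M2=177/28, M3=-135/28, M4=69/28, M5=0
seg 0: a=2, c=M0/2=0, d=(M1−M0)/(6·3)=-37/168, b=Δ0−h0·(2M0+M1)/6=167/56
seg 1: a=5, c=M1/2=-111/56, d=(M2−M1)/(6·2)=6/7, b=Δ1−h1·(2M1+M2)/6=-83/28
seg 2: a=-2, c=M2/2=177/56, d=(M3−M2)/(6·2)=-13/14, b=Δ2−h2·(2M2+M3)/6=-17/28
seg 3: a=2, c=M3/2=-135/56, d=(M4−M3)/(6·2)=17/28, b=Δ3−h3·(2M3+M4)/6=25/28
seg 4: a=-1, c=M4/2=69/56, d=(M5−M4)/(6·3)=-23/168, b=Δ4−h4·(2M4+M5)/6=-41/28
t_q=45/4 → seg 4, τ=9/4; S=-1+-41/28·τ+69/56·τ²+-23/168·τ³=1375/3584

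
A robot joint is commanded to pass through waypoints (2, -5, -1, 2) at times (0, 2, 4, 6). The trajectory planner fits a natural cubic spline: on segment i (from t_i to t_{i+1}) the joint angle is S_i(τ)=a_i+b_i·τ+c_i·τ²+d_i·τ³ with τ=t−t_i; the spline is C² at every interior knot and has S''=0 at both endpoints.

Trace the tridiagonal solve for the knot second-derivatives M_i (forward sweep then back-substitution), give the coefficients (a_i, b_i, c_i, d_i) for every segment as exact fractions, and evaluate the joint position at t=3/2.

Δ: Δ0=-7/2, Δ1=2, Δ2=3/2
row 1: diag=8, rhs=33; c'=1/4, d'=33/8
row 2: denom=8−2·1/4=15/2; d'=(-3−2·33/8)/(15/2)=-3/2
back: M2=-3/2
back: M1=33/8−1/4·-3/2=9/2
M: M0=0, M1=9/2, M2=-3/2, M3=0
seg 0: a=2, c=M0/2=0, d=(M1−M0)/(6·2)=3/8, b=Δ0−h0·(2M0+M1)/6=-5
seg 1: a=-5, c=M1/2=9/4, d=(M2−M1)/(6·2)=-1/2, b=Δ1−h1·(2M1+M2)/6=-1/2
seg 2: a=-1, c=M2/2=-3/4, d=(M3−M2)/(6·2)=1/8, b=Δ2−h2·(2M2+M3)/6=5/2
t_q=3/2 → seg 0, τ=3/2; S=2+-5·τ+0·τ²+3/8·τ³=-271/64

  seg 0: a=2 b=-5 c=0 d=3/8
  seg 1: a=-5 b=-1/2 c=9/4 d=-1/2
  seg 2: a=-1 b=5/2 c=-3/4 d=1/8
S(3/2) = -271/64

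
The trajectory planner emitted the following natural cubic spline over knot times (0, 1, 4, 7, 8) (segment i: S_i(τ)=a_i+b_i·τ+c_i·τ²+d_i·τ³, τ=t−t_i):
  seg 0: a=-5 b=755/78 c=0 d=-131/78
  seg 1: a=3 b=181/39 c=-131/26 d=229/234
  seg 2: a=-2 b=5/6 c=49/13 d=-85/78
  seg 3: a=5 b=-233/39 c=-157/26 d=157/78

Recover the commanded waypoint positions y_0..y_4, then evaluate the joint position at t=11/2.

y_0=-5 y_1=3 y_2=-2 y_3=5 y_4=-5
S(11/2) = 843/208

y_0 = S_0(0) = a_0 = -5
y_1 = S_1(0) = a_1 = 3
y_2 = S_2(0) = a_2 = -2
y_3 = S_3(0) = a_3 = 5
y_4 = S_3(1) = -5
t_q=11/2 is in segment 2 (τ=3/2); S_2(τ)=843/208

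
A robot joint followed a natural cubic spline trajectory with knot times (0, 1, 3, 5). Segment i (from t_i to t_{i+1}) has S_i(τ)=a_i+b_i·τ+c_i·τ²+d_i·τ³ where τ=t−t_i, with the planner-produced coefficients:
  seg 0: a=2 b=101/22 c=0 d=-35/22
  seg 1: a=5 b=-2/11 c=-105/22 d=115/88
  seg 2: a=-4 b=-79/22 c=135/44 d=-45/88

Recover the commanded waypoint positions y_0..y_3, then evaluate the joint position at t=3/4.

y_0=2 y_1=5 y_2=-4 y_3=-3
S(3/4) = 6719/1408

y_0 = S_0(0) = a_0 = 2
y_1 = S_1(0) = a_1 = 5
y_2 = S_2(0) = a_2 = -4
y_3 = S_2(2) = -3
t_q=3/4 is in segment 0 (τ=3/4); S_0(τ)=6719/1408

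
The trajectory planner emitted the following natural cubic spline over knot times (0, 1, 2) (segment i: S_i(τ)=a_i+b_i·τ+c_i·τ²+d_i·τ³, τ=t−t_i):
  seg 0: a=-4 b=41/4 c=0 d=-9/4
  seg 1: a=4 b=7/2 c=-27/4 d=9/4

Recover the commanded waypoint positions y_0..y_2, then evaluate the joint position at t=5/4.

y_0 = S_0(0) = a_0 = -4
y_1 = S_1(0) = a_1 = 4
y_2 = S_1(1) = 3
t_q=5/4 is in segment 1 (τ=1/4); S_1(τ)=1149/256

y_0=-4 y_1=4 y_2=3
S(5/4) = 1149/256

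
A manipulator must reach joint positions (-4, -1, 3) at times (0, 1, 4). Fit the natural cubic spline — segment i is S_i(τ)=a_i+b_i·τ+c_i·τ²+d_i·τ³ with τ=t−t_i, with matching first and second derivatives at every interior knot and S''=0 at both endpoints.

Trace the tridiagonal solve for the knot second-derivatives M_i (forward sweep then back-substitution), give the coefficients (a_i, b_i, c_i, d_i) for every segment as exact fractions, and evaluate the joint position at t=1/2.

  seg 0: a=-4 b=77/24 c=0 d=-5/24
  seg 1: a=-1 b=31/12 c=-5/8 d=5/72
S(1/2) = -155/64

Δ: Δ0=3, Δ1=4/3
row 1: diag=8, rhs=-10; c'=3/8, d'=-5/4
back: M1=-5/4
M: M0=0, M1=-5/4, M2=0
seg 0: a=-4, c=M0/2=0, d=(M1−M0)/(6·1)=-5/24, b=Δ0−h0·(2M0+M1)/6=77/24
seg 1: a=-1, c=M1/2=-5/8, d=(M2−M1)/(6·3)=5/72, b=Δ1−h1·(2M1+M2)/6=31/12
t_q=1/2 → seg 0, τ=1/2; S=-4+77/24·τ+0·τ²+-5/24·τ³=-155/64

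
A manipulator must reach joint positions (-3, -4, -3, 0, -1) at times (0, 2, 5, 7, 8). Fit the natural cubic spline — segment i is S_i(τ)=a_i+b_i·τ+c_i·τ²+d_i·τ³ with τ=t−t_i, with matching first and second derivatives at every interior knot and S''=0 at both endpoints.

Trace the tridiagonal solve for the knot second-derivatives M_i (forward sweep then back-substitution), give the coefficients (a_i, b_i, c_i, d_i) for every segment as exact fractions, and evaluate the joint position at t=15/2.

  seg 0: a=-3 b=-823/1518 c=0 d=8/759
  seg 1: a=-4 b=-631/1518 c=16/253 d=283/4554
  seg 2: a=-3 b=1246/759 c=315/506 d=-2105/6072
  seg 3: a=0 b=-43/1518 c=-1475/1012 d=1475/3036
S(15/2) = -2573/8096

Δ: Δ0=-1/2, Δ1=1/3, Δ2=3/2, Δ3=-1
row 1: diag=10, rhs=5; c'=3/10, d'=1/2
row 2: denom=10−3·3/10=91/10; d'=(7−3·1/2)/(91/10)=55/91
row 3: denom=6−2·20/91=506/91; d'=(-15−2·55/91)/(506/91)=-1475/506
back: M3=-1475/506
back: M2=55/91−20/91·-1475/506=315/253
back: M1=1/2−3/10·315/253=32/253
M: M0=0, M1=32/253, M2=315/253, M3=-1475/506, M4=0
seg 0: a=-3, c=M0/2=0, d=(M1−M0)/(6·2)=8/759, b=Δ0−h0·(2M0+M1)/6=-823/1518
seg 1: a=-4, c=M1/2=16/253, d=(M2−M1)/(6·3)=283/4554, b=Δ1−h1·(2M1+M2)/6=-631/1518
seg 2: a=-3, c=M2/2=315/506, d=(M3−M2)/(6·2)=-2105/6072, b=Δ2−h2·(2M2+M3)/6=1246/759
seg 3: a=0, c=M3/2=-1475/1012, d=(M4−M3)/(6·1)=1475/3036, b=Δ3−h3·(2M3+M4)/6=-43/1518
t_q=15/2 → seg 3, τ=1/2; S=0+-43/1518·τ+-1475/1012·τ²+1475/3036·τ³=-2573/8096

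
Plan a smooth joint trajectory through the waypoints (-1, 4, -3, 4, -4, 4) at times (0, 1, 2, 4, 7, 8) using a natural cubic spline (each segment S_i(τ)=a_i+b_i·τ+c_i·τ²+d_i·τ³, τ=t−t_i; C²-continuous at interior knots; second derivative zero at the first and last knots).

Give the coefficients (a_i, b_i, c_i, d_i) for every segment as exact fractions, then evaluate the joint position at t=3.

Δ: Δ0=5, Δ1=-7, Δ2=7/2, Δ3=-8/3, Δ4=8
row 1: diag=4, rhs=-72; c'=1/4, d'=-18
row 2: denom=6−1·1/4=23/4; d'=(63−1·-18)/(23/4)=324/23
row 3: denom=10−2·8/23=214/23; d'=(-37−2·324/23)/(214/23)=-1499/214
row 4: denom=8−3·69/214=1505/214; d'=(64−3·-1499/214)/(1505/214)=2599/215
back: M4=2599/215
back: M3=-1499/214−69/214·2599/215=-2344/215
back: M2=324/23−8/23·-2344/215=3844/215
back: M1=-18−1/4·3844/215=-4831/215
M: M0=0, M1=-4831/215, M2=3844/215, M3=-2344/215, M4=2599/215, M5=0
seg 0: a=-1, c=M0/2=0, d=(M1−M0)/(6·1)=-4831/1290, b=Δ0−h0·(2M0+M1)/6=11281/1290
seg 1: a=4, c=M1/2=-4831/430, d=(M2−M1)/(6·1)=1735/258, b=Δ1−h1·(2M1+M2)/6=-1606/645
seg 2: a=-3, c=M2/2=1922/215, d=(M3−M2)/(6·2)=-1547/645, b=Δ2−h2·(2M2+M3)/6=-6173/1290
seg 3: a=4, c=M3/2=-1172/215, d=(M4−M3)/(6·3)=4943/3870, b=Δ3−h3·(2M3+M4)/6=2827/1290
seg 4: a=-4, c=M4/2=2599/430, d=(M5−M4)/(6·1)=-2599/1290, b=Δ4−h4·(2M4+M5)/6=2561/645
t_q=3 → seg 2, τ=1; S=-3+-6173/1290·τ+1922/215·τ²+-1547/645·τ³=-107/86

  seg 0: a=-1 b=11281/1290 c=0 d=-4831/1290
  seg 1: a=4 b=-1606/645 c=-4831/430 d=1735/258
  seg 2: a=-3 b=-6173/1290 c=1922/215 d=-1547/645
  seg 3: a=4 b=2827/1290 c=-1172/215 d=4943/3870
  seg 4: a=-4 b=2561/645 c=2599/430 d=-2599/1290
S(3) = -107/86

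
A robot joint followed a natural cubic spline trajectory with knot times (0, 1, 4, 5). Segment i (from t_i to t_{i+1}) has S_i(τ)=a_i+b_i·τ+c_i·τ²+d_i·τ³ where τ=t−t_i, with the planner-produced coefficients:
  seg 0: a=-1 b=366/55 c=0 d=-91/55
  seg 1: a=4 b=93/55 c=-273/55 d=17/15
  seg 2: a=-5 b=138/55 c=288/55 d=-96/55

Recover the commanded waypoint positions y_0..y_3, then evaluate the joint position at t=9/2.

y_0 = S_0(0) = a_0 = -1
y_1 = S_1(0) = a_1 = 4
y_2 = S_2(0) = a_2 = -5
y_3 = S_2(1) = 1
t_q=9/2 is in segment 2 (τ=1/2); S_2(τ)=-146/55

y_0=-1 y_1=4 y_2=-5 y_3=1
S(9/2) = -146/55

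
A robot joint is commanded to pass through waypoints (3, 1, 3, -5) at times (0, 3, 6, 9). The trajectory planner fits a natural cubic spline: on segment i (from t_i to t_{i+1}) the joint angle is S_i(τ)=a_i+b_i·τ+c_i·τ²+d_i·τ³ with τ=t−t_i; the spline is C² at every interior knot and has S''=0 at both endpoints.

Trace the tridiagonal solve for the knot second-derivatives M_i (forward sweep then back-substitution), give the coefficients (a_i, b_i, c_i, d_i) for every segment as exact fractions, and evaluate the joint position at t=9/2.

  seg 0: a=3 b=-56/45 c=0 d=26/405
  seg 1: a=1 b=22/45 c=26/45 d=-14/81
  seg 2: a=3 b=-32/45 c=-44/45 d=44/405
S(9/2) = 49/20

Δ: Δ0=-2/3, Δ1=2/3, Δ2=-8/3
row 1: diag=12, rhs=8; c'=1/4, d'=2/3
row 2: denom=12−3·1/4=45/4; d'=(-20−3·2/3)/(45/4)=-88/45
back: M2=-88/45
back: M1=2/3−1/4·-88/45=52/45
M: M0=0, M1=52/45, M2=-88/45, M3=0
seg 0: a=3, c=M0/2=0, d=(M1−M0)/(6·3)=26/405, b=Δ0−h0·(2M0+M1)/6=-56/45
seg 1: a=1, c=M1/2=26/45, d=(M2−M1)/(6·3)=-14/81, b=Δ1−h1·(2M1+M2)/6=22/45
seg 2: a=3, c=M2/2=-44/45, d=(M3−M2)/(6·3)=44/405, b=Δ2−h2·(2M2+M3)/6=-32/45
t_q=9/2 → seg 1, τ=3/2; S=1+22/45·τ+26/45·τ²+-14/81·τ³=49/20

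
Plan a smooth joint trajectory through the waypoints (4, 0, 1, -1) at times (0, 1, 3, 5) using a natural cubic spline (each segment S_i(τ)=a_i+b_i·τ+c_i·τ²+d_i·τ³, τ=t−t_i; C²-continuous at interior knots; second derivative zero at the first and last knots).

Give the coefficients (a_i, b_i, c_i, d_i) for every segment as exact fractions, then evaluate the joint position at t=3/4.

Δ: Δ0=-4, Δ1=1/2, Δ2=-1
row 1: diag=6, rhs=27; c'=1/3, d'=9/2
row 2: denom=8−2·1/3=22/3; d'=(-9−2·9/2)/(22/3)=-27/11
back: M2=-27/11
back: M1=9/2−1/3·-27/11=117/22
M: M0=0, M1=117/22, M2=-27/11, M3=0
seg 0: a=4, c=M0/2=0, d=(M1−M0)/(6·1)=39/44, b=Δ0−h0·(2M0+M1)/6=-215/44
seg 1: a=0, c=M1/2=117/44, d=(M2−M1)/(6·2)=-57/88, b=Δ1−h1·(2M1+M2)/6=-49/22
seg 2: a=1, c=M2/2=-27/22, d=(M3−M2)/(6·2)=9/44, b=Δ2−h2·(2M2+M3)/6=7/11
t_q=3/4 → seg 0, τ=3/4; S=4+-215/44·τ+0·τ²+39/44·τ³=1997/2816

  seg 0: a=4 b=-215/44 c=0 d=39/44
  seg 1: a=0 b=-49/22 c=117/44 d=-57/88
  seg 2: a=1 b=7/11 c=-27/22 d=9/44
S(3/4) = 1997/2816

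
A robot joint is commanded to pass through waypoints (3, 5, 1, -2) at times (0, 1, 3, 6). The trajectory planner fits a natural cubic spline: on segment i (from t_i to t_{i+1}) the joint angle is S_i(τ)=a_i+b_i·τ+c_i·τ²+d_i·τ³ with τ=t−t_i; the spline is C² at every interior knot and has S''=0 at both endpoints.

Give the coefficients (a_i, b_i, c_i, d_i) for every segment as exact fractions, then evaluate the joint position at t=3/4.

Δ: Δ0=2, Δ1=-2, Δ2=-1
row 1: diag=6, rhs=-24; c'=1/3, d'=-4
row 2: denom=10−2·1/3=28/3; d'=(6−2·-4)/(28/3)=3/2
back: M2=3/2
back: M1=-4−1/3·3/2=-9/2
M: M0=0, M1=-9/2, M2=3/2, M3=0
seg 0: a=3, c=M0/2=0, d=(M1−M0)/(6·1)=-3/4, b=Δ0−h0·(2M0+M1)/6=11/4
seg 1: a=5, c=M1/2=-9/4, d=(M2−M1)/(6·2)=1/2, b=Δ1−h1·(2M1+M2)/6=1/2
seg 2: a=1, c=M2/2=3/4, d=(M3−M2)/(6·3)=-1/12, b=Δ2−h2·(2M2+M3)/6=-5/2
t_q=3/4 → seg 0, τ=3/4; S=3+11/4·τ+0·τ²+-3/4·τ³=1215/256

  seg 0: a=3 b=11/4 c=0 d=-3/4
  seg 1: a=5 b=1/2 c=-9/4 d=1/2
  seg 2: a=1 b=-5/2 c=3/4 d=-1/12
S(3/4) = 1215/256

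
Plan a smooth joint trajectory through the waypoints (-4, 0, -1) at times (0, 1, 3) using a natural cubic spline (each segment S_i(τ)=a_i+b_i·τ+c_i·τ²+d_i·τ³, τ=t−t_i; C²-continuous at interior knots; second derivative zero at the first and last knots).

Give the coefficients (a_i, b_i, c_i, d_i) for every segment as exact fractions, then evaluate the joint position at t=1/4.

Δ: Δ0=4, Δ1=-1/2
row 1: diag=6, rhs=-27; c'=1/3, d'=-9/2
back: M1=-9/2
M: M0=0, M1=-9/2, M2=0
seg 0: a=-4, c=M0/2=0, d=(M1−M0)/(6·1)=-3/4, b=Δ0−h0·(2M0+M1)/6=19/4
seg 1: a=0, c=M1/2=-9/4, d=(M2−M1)/(6·2)=3/8, b=Δ1−h1·(2M1+M2)/6=5/2
t_q=1/4 → seg 0, τ=1/4; S=-4+19/4·τ+0·τ²+-3/4·τ³=-723/256

  seg 0: a=-4 b=19/4 c=0 d=-3/4
  seg 1: a=0 b=5/2 c=-9/4 d=3/8
S(1/4) = -723/256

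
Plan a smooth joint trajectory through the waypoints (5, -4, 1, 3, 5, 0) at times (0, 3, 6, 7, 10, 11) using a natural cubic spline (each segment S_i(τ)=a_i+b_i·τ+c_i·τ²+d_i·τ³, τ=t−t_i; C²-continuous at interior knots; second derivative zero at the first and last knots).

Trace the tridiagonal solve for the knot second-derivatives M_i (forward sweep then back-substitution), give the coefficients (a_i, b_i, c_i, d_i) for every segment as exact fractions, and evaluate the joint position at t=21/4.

Δ: Δ0=-3, Δ1=5/3, Δ2=2, Δ3=2/3, Δ4=-5
row 1: diag=12, rhs=28; c'=1/4, d'=7/3
row 2: denom=8−3·1/4=29/4; d'=(2−3·7/3)/(29/4)=-20/29
row 3: denom=8−1·4/29=228/29; d'=(-8−1·-20/29)/(228/29)=-53/57
row 4: denom=8−3·29/76=521/76; d'=(-34−3·-53/57)/(521/76)=-2372/521
back: M4=-2372/521
back: M3=-53/57−29/76·-2372/521=1262/1563
back: M2=-20/29−4/29·1262/1563=-1252/1563
back: M1=7/3−1/4·-1252/1563=1320/521
M: M0=0, M1=1320/521, M2=-1252/1563, M3=1262/1563, M4=-2372/521, M5=0
seg 0: a=5, c=M0/2=0, d=(M1−M0)/(6·3)=220/1563, b=Δ0−h0·(2M0+M1)/6=-2223/521
seg 1: a=-4, c=M1/2=660/521, d=(M2−M1)/(6·3)=-2606/14067, b=Δ1−h1·(2M1+M2)/6=-243/521
seg 2: a=1, c=M2/2=-626/1563, d=(M3−M2)/(6·1)=419/1563, b=Δ2−h2·(2M2+M3)/6=1111/521
seg 3: a=3, c=M3/2=631/1563, d=(M4−M3)/(6·3)=-4189/14067, b=Δ3−h3·(2M3+M4)/6=3338/1563
seg 4: a=5, c=M4/2=-1186/521, d=(M5−M4)/(6·1)=1186/1563, b=Δ4−h4·(2M4+M5)/6=-5443/1563
t_q=21/4 → seg 1, τ=9/4; S=-4+-243/521·τ+660/521·τ²+-2606/14067·τ³=-12445/16672

  seg 0: a=5 b=-2223/521 c=0 d=220/1563
  seg 1: a=-4 b=-243/521 c=660/521 d=-2606/14067
  seg 2: a=1 b=1111/521 c=-626/1563 d=419/1563
  seg 3: a=3 b=3338/1563 c=631/1563 d=-4189/14067
  seg 4: a=5 b=-5443/1563 c=-1186/521 d=1186/1563
S(21/4) = -12445/16672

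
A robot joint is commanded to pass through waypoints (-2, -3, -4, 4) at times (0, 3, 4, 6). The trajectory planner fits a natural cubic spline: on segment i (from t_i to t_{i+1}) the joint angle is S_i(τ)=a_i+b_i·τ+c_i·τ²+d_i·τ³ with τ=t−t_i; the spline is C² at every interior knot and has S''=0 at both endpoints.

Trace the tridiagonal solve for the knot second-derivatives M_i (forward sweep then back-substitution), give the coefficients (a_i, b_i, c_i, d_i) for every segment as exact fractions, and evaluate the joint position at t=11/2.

  seg 0: a=-2 b=34/141 c=0 d=-3/47
  seg 1: a=-3 b=-209/141 c=-27/47 d=149/141
  seg 2: a=-4 b=76/141 c=122/47 d=-61/141
S(11/2) = 447/376

Δ: Δ0=-1/3, Δ1=-1, Δ2=4
row 1: diag=8, rhs=-4; c'=1/8, d'=-1/2
row 2: denom=6−1·1/8=47/8; d'=(30−1·-1/2)/(47/8)=244/47
back: M2=244/47
back: M1=-1/2−1/8·244/47=-54/47
M: M0=0, M1=-54/47, M2=244/47, M3=0
seg 0: a=-2, c=M0/2=0, d=(M1−M0)/(6·3)=-3/47, b=Δ0−h0·(2M0+M1)/6=34/141
seg 1: a=-3, c=M1/2=-27/47, d=(M2−M1)/(6·1)=149/141, b=Δ1−h1·(2M1+M2)/6=-209/141
seg 2: a=-4, c=M2/2=122/47, d=(M3−M2)/(6·2)=-61/141, b=Δ2−h2·(2M2+M3)/6=76/141
t_q=11/2 → seg 2, τ=3/2; S=-4+76/141·τ+122/47·τ²+-61/141·τ³=447/376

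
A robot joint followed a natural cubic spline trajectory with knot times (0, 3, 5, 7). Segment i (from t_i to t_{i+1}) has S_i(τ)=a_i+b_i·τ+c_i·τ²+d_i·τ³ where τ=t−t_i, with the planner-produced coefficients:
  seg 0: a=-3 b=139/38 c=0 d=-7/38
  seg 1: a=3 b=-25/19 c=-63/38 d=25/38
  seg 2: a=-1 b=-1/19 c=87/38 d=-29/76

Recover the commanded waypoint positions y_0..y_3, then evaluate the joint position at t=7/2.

y_0 = S_0(0) = a_0 = -3
y_1 = S_1(0) = a_1 = 3
y_2 = S_2(0) = a_2 = -1
y_3 = S_2(2) = 5
t_q=7/2 is in segment 1 (τ=1/2); S_1(τ)=611/304

y_0=-3 y_1=3 y_2=-1 y_3=5
S(7/2) = 611/304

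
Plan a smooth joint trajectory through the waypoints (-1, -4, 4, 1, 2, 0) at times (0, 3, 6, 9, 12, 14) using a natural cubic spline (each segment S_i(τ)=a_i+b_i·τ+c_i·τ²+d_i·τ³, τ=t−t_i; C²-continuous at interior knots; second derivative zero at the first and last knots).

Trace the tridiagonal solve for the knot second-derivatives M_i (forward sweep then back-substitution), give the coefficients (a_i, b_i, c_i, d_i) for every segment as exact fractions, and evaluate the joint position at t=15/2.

Δ: Δ0=-1, Δ1=8/3, Δ2=-1, Δ3=1/3, Δ4=-1
row 1: diag=12, rhs=22; c'=1/4, d'=11/6
row 2: denom=12−3·1/4=45/4; d'=(-22−3·11/6)/(45/4)=-22/9
row 3: denom=12−3·4/15=56/5; d'=(8−3·-22/9)/(56/5)=115/84
row 4: denom=10−3·15/56=515/56; d'=(-8−3·115/84)/(515/56)=-678/515
back: M4=-678/515
back: M3=115/84−15/56·-678/515=532/309
back: M2=-22/9−4/15·532/309=-4486/1545
back: M1=11/6−1/4·-4486/1545=1318/515
M: M0=0, M1=1318/515, M2=-4486/1545, M3=532/309, M4=-678/515, M5=0
seg 0: a=-1, c=M0/2=0, d=(M1−M0)/(6·3)=659/4635, b=Δ0−h0·(2M0+M1)/6=-1174/515
seg 1: a=-4, c=M1/2=659/515, d=(M2−M1)/(6·3)=-844/2781, b=Δ1−h1·(2M1+M2)/6=803/515
seg 2: a=4, c=M2/2=-2243/1545, d=(M3−M2)/(6·3)=397/1545, b=Δ2−h2·(2M2+M3)/6=537/515
seg 3: a=1, c=M3/2=266/309, d=(M4−M3)/(6·3)=-2347/13905, b=Δ3−h3·(2M3+M4)/6=-376/515
seg 4: a=2, c=M4/2=-339/515, d=(M5−M4)/(6·2)=113/1030, b=Δ4−h4·(2M4+M5)/6=-63/515
t_q=15/2 → seg 2, τ=3/2; S=4+537/515·τ+-2243/1545·τ²+397/1545·τ³=13039/4120

  seg 0: a=-1 b=-1174/515 c=0 d=659/4635
  seg 1: a=-4 b=803/515 c=659/515 d=-844/2781
  seg 2: a=4 b=537/515 c=-2243/1545 d=397/1545
  seg 3: a=1 b=-376/515 c=266/309 d=-2347/13905
  seg 4: a=2 b=-63/515 c=-339/515 d=113/1030
S(15/2) = 13039/4120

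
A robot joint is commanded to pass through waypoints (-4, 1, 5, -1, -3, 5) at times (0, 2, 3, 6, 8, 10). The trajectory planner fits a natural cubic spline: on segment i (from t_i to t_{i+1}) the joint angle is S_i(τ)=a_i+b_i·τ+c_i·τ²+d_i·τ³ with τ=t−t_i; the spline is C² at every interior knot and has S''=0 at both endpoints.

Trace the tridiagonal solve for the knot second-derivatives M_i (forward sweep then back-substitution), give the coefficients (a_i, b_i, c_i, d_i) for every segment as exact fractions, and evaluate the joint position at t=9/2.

Δ: Δ0=5/2, Δ1=4, Δ2=-2, Δ3=-1, Δ4=4
row 1: diag=6, rhs=9; c'=1/6, d'=3/2
row 2: denom=8−1·1/6=47/6; d'=(-36−1·3/2)/(47/6)=-225/47
row 3: denom=10−3·18/47=416/47; d'=(6−3·-225/47)/(416/47)=957/416
row 4: denom=8−2·47/208=785/104; d'=(30−2·957/416)/(785/104)=5283/1570
back: M4=5283/1570
back: M3=957/416−47/208·5283/1570=1209/785
back: M2=-225/47−18/47·1209/785=-4221/785
back: M1=3/2−1/6·-4221/785=1881/785
M: M0=0, M1=1881/785, M2=-4221/785, M3=1209/785, M4=5283/1570, M5=0
seg 0: a=-4, c=M0/2=0, d=(M1−M0)/(6·2)=627/3140, b=Δ0−h0·(2M0+M1)/6=2671/1570
seg 1: a=1, c=M1/2=1881/1570, d=(M2−M1)/(6·1)=-1017/785, b=Δ1−h1·(2M1+M2)/6=6433/1570
seg 2: a=5, c=M2/2=-4221/1570, d=(M3−M2)/(6·3)=181/471, b=Δ2−h2·(2M2+M3)/6=4093/1570
seg 3: a=-1, c=M3/2=1209/1570, d=(M4−M3)/(6·2)=191/1256, b=Δ3−h3·(2M3+M4)/6=-4943/1570
seg 4: a=-3, c=M4/2=5283/3140, d=(M5−M4)/(6·2)=-1761/6280, b=Δ4−h4·(2M4+M5)/6=1379/785
t_q=9/2 → seg 2, τ=3/2; S=5+4093/1570·τ+-4221/1570·τ²+181/471·τ³=13057/3140

  seg 0: a=-4 b=2671/1570 c=0 d=627/3140
  seg 1: a=1 b=6433/1570 c=1881/1570 d=-1017/785
  seg 2: a=5 b=4093/1570 c=-4221/1570 d=181/471
  seg 3: a=-1 b=-4943/1570 c=1209/1570 d=191/1256
  seg 4: a=-3 b=1379/785 c=5283/3140 d=-1761/6280
S(9/2) = 13057/3140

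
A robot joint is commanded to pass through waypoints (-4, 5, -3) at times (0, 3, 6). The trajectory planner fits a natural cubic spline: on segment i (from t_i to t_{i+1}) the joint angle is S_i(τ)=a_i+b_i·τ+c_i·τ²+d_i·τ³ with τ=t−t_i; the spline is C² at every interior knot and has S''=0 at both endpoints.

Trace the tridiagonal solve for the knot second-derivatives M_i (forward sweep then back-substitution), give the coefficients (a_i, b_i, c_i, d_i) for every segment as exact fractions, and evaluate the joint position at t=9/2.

  seg 0: a=-4 b=53/12 c=0 d=-17/108
  seg 1: a=5 b=1/6 c=-17/12 d=17/108
S(9/2) = 83/32

Δ: Δ0=3, Δ1=-8/3
row 1: diag=12, rhs=-34; c'=1/4, d'=-17/6
back: M1=-17/6
M: M0=0, M1=-17/6, M2=0
seg 0: a=-4, c=M0/2=0, d=(M1−M0)/(6·3)=-17/108, b=Δ0−h0·(2M0+M1)/6=53/12
seg 1: a=5, c=M1/2=-17/12, d=(M2−M1)/(6·3)=17/108, b=Δ1−h1·(2M1+M2)/6=1/6
t_q=9/2 → seg 1, τ=3/2; S=5+1/6·τ+-17/12·τ²+17/108·τ³=83/32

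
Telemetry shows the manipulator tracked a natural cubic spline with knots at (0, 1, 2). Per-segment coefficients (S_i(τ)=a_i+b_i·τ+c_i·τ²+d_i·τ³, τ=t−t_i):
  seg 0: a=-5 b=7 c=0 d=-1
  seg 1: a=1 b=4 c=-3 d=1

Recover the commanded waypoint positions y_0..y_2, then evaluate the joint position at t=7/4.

y_0 = S_0(0) = a_0 = -5
y_1 = S_1(0) = a_1 = 1
y_2 = S_1(1) = 3
t_q=7/4 is in segment 1 (τ=3/4); S_1(τ)=175/64

y_0=-5 y_1=1 y_2=3
S(7/4) = 175/64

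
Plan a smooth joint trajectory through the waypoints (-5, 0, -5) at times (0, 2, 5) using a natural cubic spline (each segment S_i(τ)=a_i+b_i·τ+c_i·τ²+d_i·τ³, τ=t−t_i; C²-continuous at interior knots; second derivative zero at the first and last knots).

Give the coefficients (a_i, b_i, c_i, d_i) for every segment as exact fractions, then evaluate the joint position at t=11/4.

Δ: Δ0=5/2, Δ1=-5/3
row 1: diag=10, rhs=-25; c'=3/10, d'=-5/2
back: M1=-5/2
M: M0=0, M1=-5/2, M2=0
seg 0: a=-5, c=M0/2=0, d=(M1−M0)/(6·2)=-5/24, b=Δ0−h0·(2M0+M1)/6=10/3
seg 1: a=0, c=M1/2=-5/4, d=(M2−M1)/(6·3)=5/36, b=Δ1−h1·(2M1+M2)/6=5/6
t_q=11/4 → seg 1, τ=3/4; S=0+5/6·τ+-5/4·τ²+5/36·τ³=-5/256

  seg 0: a=-5 b=10/3 c=0 d=-5/24
  seg 1: a=0 b=5/6 c=-5/4 d=5/36
S(11/4) = -5/256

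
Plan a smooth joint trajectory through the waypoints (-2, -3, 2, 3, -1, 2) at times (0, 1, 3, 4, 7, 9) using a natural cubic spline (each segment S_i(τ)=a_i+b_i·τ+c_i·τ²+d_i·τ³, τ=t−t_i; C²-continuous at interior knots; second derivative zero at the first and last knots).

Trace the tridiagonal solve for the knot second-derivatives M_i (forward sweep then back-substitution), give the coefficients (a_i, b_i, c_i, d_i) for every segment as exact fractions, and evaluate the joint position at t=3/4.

Δ: Δ0=-1, Δ1=5/2, Δ2=1, Δ3=-4/3, Δ4=3/2
row 1: diag=6, rhs=21; c'=1/3, d'=7/2
row 2: denom=6−2·1/3=16/3; d'=(-9−2·7/2)/(16/3)=-3
row 3: denom=8−1·3/16=125/16; d'=(-14−1·-3)/(125/16)=-176/125
row 4: denom=10−3·48/125=1106/125; d'=(17−3·-176/125)/(1106/125)=379/158
back: M4=379/158
back: M3=-176/125−48/125·379/158=-184/79
back: M2=-3−3/16·-184/79=-405/158
back: M1=7/2−1/3·-405/158=344/79
M: M0=0, M1=344/79, M2=-405/158, M3=-184/79, M4=379/158, M5=0
seg 0: a=-2, c=M0/2=0, d=(M1−M0)/(6·1)=172/237, b=Δ0−h0·(2M0+M1)/6=-409/237
seg 1: a=-3, c=M1/2=172/79, d=(M2−M1)/(6·2)=-1093/1896, b=Δ1−h1·(2M1+M2)/6=107/237
seg 2: a=2, c=M2/2=-405/316, d=(M3−M2)/(6·1)=37/948, b=Δ2−h2·(2M2+M3)/6=1063/474
seg 3: a=3, c=M3/2=-92/79, d=(M4−M3)/(6·3)=83/316, b=Δ3−h3·(2M3+M4)/6=-193/948
seg 4: a=-1, c=M4/2=379/316, d=(M5−M4)/(6·2)=-379/1896, b=Δ4−h4·(2M4+M5)/6=-47/474
t_q=3/4 → seg 0, τ=3/4; S=-2+-409/237·τ+0·τ²+172/237·τ³=-3777/1264

  seg 0: a=-2 b=-409/237 c=0 d=172/237
  seg 1: a=-3 b=107/237 c=172/79 d=-1093/1896
  seg 2: a=2 b=1063/474 c=-405/316 d=37/948
  seg 3: a=3 b=-193/948 c=-92/79 d=83/316
  seg 4: a=-1 b=-47/474 c=379/316 d=-379/1896
S(3/4) = -3777/1264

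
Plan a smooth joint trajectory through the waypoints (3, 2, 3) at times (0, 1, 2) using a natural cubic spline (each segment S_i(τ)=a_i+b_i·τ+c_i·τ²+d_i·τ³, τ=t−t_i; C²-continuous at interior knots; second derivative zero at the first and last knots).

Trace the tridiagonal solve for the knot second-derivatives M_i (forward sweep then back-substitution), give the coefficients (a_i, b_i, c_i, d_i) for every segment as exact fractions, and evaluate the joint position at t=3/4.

Δ: Δ0=-1, Δ1=1
row 1: diag=4, rhs=12; c'=1/4, d'=3
back: M1=3
M: M0=0, M1=3, M2=0
seg 0: a=3, c=M0/2=0, d=(M1−M0)/(6·1)=1/2, b=Δ0−h0·(2M0+M1)/6=-3/2
seg 1: a=2, c=M1/2=3/2, d=(M2−M1)/(6·1)=-1/2, b=Δ1−h1·(2M1+M2)/6=0
t_q=3/4 → seg 0, τ=3/4; S=3+-3/2·τ+0·τ²+1/2·τ³=267/128

  seg 0: a=3 b=-3/2 c=0 d=1/2
  seg 1: a=2 b=0 c=3/2 d=-1/2
S(3/4) = 267/128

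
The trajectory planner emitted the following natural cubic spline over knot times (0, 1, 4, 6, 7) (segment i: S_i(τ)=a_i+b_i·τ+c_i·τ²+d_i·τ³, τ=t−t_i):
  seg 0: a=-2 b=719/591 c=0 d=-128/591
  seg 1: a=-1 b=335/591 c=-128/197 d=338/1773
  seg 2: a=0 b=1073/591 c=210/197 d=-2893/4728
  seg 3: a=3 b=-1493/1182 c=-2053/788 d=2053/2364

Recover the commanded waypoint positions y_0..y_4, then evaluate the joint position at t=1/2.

y_0=-2 y_1=-1 y_2=0 y_3=3 y_4=0
S(1/2) = -559/394

y_0 = S_0(0) = a_0 = -2
y_1 = S_1(0) = a_1 = -1
y_2 = S_2(0) = a_2 = 0
y_3 = S_3(0) = a_3 = 3
y_4 = S_3(1) = 0
t_q=1/2 is in segment 0 (τ=1/2); S_0(τ)=-559/394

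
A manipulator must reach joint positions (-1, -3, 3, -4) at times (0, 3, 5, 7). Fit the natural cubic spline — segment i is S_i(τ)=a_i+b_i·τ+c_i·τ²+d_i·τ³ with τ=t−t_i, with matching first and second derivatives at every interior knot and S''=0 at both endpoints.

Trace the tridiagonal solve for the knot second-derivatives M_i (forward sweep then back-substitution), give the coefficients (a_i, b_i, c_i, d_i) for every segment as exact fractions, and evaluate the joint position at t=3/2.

Δ: Δ0=-2/3, Δ1=3, Δ2=-7/2
row 1: diag=10, rhs=22; c'=1/5, d'=11/5
row 2: denom=8−2·1/5=38/5; d'=(-39−2·11/5)/(38/5)=-217/38
back: M2=-217/38
back: M1=11/5−1/5·-217/38=127/38
M: M0=0, M1=127/38, M2=-217/38, M3=0
seg 0: a=-1, c=M0/2=0, d=(M1−M0)/(6·3)=127/684, b=Δ0−h0·(2M0+M1)/6=-533/228
seg 1: a=-3, c=M1/2=127/76, d=(M2−M1)/(6·2)=-43/57, b=Δ1−h1·(2M1+M2)/6=305/114
seg 2: a=3, c=M2/2=-217/76, d=(M3−M2)/(6·2)=217/456, b=Δ2−h2·(2M2+M3)/6=35/114
t_q=3/2 → seg 0, τ=3/2; S=-1+-533/228·τ+0·τ²+127/684·τ³=-2359/608

  seg 0: a=-1 b=-533/228 c=0 d=127/684
  seg 1: a=-3 b=305/114 c=127/76 d=-43/57
  seg 2: a=3 b=35/114 c=-217/76 d=217/456
S(3/2) = -2359/608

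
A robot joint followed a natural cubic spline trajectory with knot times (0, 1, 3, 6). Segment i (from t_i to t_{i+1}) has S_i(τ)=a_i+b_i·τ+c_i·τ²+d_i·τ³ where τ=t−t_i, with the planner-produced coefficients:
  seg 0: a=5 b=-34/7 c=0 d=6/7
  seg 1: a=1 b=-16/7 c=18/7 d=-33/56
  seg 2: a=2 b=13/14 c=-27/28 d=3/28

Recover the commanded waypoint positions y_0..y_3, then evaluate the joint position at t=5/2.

y_0=5 y_1=1 y_2=2 y_3=-1
S(5/2) = 613/448

y_0 = S_0(0) = a_0 = 5
y_1 = S_1(0) = a_1 = 1
y_2 = S_2(0) = a_2 = 2
y_3 = S_2(3) = -1
t_q=5/2 is in segment 1 (τ=3/2); S_1(τ)=613/448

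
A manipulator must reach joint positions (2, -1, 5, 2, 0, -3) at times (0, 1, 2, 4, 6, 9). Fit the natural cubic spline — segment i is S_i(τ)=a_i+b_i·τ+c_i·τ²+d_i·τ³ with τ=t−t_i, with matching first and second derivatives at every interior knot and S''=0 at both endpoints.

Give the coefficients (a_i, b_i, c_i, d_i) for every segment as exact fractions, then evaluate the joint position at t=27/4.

Δ: Δ0=-3, Δ1=6, Δ2=-3/2, Δ3=-1, Δ4=-1
row 1: diag=4, rhs=54; c'=1/4, d'=27/2
row 2: denom=6−1·1/4=23/4; d'=(-45−1·27/2)/(23/4)=-234/23
row 3: denom=8−2·8/23=168/23; d'=(3−2·-234/23)/(168/23)=179/56
row 4: denom=10−2·23/84=397/42; d'=(0−2·179/56)/(397/42)=-537/794
back: M4=-537/794
back: M3=179/56−23/84·-537/794=2685/794
back: M2=-234/23−8/23·2685/794=-4506/397
back: M1=27/2−1/4·-4506/397=6486/397
M: M0=0, M1=6486/397, M2=-4506/397, M3=2685/794, M4=-537/794, M5=0
seg 0: a=2, c=M0/2=0, d=(M1−M0)/(6·1)=1081/397, b=Δ0−h0·(2M0+M1)/6=-2272/397
seg 1: a=-1, c=M1/2=3243/397, d=(M2−M1)/(6·1)=-1832/397, b=Δ1−h1·(2M1+M2)/6=971/397
seg 2: a=5, c=M2/2=-2253/397, d=(M3−M2)/(6·2)=3899/3176, b=Δ2−h2·(2M2+M3)/6=1961/397
seg 3: a=2, c=M3/2=2685/1588, d=(M4−M3)/(6·2)=-537/1588, b=Δ3−h3·(2M3+M4)/6=-2405/794
seg 4: a=0, c=M4/2=-537/1588, d=(M5−M4)/(6·3)=179/4764, b=Δ4−h4·(2M4+M5)/6=-257/794
t_q=27/4 → seg 4, τ=3/4; S=0+-257/794·τ+-537/1588·τ²+179/4764·τ³=-42393/101632

  seg 0: a=2 b=-2272/397 c=0 d=1081/397
  seg 1: a=-1 b=971/397 c=3243/397 d=-1832/397
  seg 2: a=5 b=1961/397 c=-2253/397 d=3899/3176
  seg 3: a=2 b=-2405/794 c=2685/1588 d=-537/1588
  seg 4: a=0 b=-257/794 c=-537/1588 d=179/4764
S(27/4) = -42393/101632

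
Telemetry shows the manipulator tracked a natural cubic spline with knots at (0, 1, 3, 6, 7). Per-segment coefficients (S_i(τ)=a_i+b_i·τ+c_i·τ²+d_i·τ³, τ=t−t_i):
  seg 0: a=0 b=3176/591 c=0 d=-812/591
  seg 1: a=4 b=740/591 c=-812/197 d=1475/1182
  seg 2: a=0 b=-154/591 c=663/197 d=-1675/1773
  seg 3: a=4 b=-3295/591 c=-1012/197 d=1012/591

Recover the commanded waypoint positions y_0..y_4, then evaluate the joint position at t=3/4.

y_0 = S_0(0) = a_0 = 0
y_1 = S_1(0) = a_1 = 4
y_2 = S_2(0) = a_2 = 0
y_3 = S_3(0) = a_3 = 4
y_4 = S_3(1) = -5
t_q=3/4 is in segment 0 (τ=3/4); S_0(τ)=10877/3152

y_0=0 y_1=4 y_2=0 y_3=4 y_4=-5
S(3/4) = 10877/3152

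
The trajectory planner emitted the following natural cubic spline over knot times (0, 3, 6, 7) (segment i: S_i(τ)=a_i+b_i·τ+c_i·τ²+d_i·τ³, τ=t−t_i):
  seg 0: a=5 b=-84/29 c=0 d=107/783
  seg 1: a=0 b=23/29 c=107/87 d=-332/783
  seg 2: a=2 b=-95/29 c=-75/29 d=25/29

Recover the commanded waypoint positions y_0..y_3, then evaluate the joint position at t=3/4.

y_0 = S_0(0) = a_0 = 5
y_1 = S_1(0) = a_1 = 0
y_2 = S_2(0) = a_2 = 2
y_3 = S_2(1) = -3
t_q=3/4 is in segment 0 (τ=3/4); S_0(τ)=5355/1856

y_0=5 y_1=0 y_2=2 y_3=-3
S(3/4) = 5355/1856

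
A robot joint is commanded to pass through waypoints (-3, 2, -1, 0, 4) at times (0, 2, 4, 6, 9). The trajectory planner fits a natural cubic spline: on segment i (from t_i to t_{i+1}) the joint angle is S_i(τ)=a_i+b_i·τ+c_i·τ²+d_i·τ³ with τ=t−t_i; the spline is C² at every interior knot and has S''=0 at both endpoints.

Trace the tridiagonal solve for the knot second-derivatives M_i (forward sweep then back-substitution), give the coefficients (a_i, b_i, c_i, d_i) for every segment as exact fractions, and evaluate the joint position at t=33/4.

  seg 0: a=-3 b=788/213 c=0 d=-511/1704
  seg 1: a=2 b=43/426 c=-511/284 d=851/1704
  seg 2: a=-1 b=-235/213 c=85/71 d=-337/1704
  seg 3: a=0 b=559/426 c=3/284 d=-1/852
S(33/4) = 54393/18176

Δ: Δ0=5/2, Δ1=-3/2, Δ2=1/2, Δ3=4/3
row 1: diag=8, rhs=-24; c'=1/4, d'=-3
row 2: denom=8−2·1/4=15/2; d'=(12−2·-3)/(15/2)=12/5
row 3: denom=10−2·4/15=142/15; d'=(5−2·12/5)/(142/15)=3/142
back: M3=3/142
back: M2=12/5−4/15·3/142=170/71
back: M1=-3−1/4·170/71=-511/142
M: M0=0, M1=-511/142, M2=170/71, M3=3/142, M4=0
seg 0: a=-3, c=M0/2=0, d=(M1−M0)/(6·2)=-511/1704, b=Δ0−h0·(2M0+M1)/6=788/213
seg 1: a=2, c=M1/2=-511/284, d=(M2−M1)/(6·2)=851/1704, b=Δ1−h1·(2M1+M2)/6=43/426
seg 2: a=-1, c=M2/2=85/71, d=(M3−M2)/(6·2)=-337/1704, b=Δ2−h2·(2M2+M3)/6=-235/213
seg 3: a=0, c=M3/2=3/284, d=(M4−M3)/(6·3)=-1/852, b=Δ3−h3·(2M3+M4)/6=559/426
t_q=33/4 → seg 3, τ=9/4; S=0+559/426·τ+3/284·τ²+-1/852·τ³=54393/18176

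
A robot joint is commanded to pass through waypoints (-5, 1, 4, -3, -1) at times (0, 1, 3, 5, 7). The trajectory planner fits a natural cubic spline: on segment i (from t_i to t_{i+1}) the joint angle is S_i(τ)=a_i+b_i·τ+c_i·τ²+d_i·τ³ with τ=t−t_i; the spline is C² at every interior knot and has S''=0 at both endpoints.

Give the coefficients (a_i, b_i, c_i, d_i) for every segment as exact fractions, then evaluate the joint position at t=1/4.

  seg 0: a=-5 b=535/82 c=0 d=-43/82
  seg 1: a=1 b=203/41 c=-129/82 d=-25/328
  seg 2: a=4 b=-185/82 c=-333/164 d=231/328
  seg 3: a=-3 b=-79/41 c=90/41 d=-15/41
S(1/4) = -17723/5248

Δ: Δ0=6, Δ1=3/2, Δ2=-7/2, Δ3=1
row 1: diag=6, rhs=-27; c'=1/3, d'=-9/2
row 2: denom=8−2·1/3=22/3; d'=(-30−2·-9/2)/(22/3)=-63/22
row 3: denom=8−2·3/11=82/11; d'=(27−2·-63/22)/(82/11)=180/41
back: M3=180/41
back: M2=-63/22−3/11·180/41=-333/82
back: M1=-9/2−1/3·-333/82=-129/41
M: M0=0, M1=-129/41, M2=-333/82, M3=180/41, M4=0
seg 0: a=-5, c=M0/2=0, d=(M1−M0)/(6·1)=-43/82, b=Δ0−h0·(2M0+M1)/6=535/82
seg 1: a=1, c=M1/2=-129/82, d=(M2−M1)/(6·2)=-25/328, b=Δ1−h1·(2M1+M2)/6=203/41
seg 2: a=4, c=M2/2=-333/164, d=(M3−M2)/(6·2)=231/328, b=Δ2−h2·(2M2+M3)/6=-185/82
seg 3: a=-3, c=M3/2=90/41, d=(M4−M3)/(6·2)=-15/41, b=Δ3−h3·(2M3+M4)/6=-79/41
t_q=1/4 → seg 0, τ=1/4; S=-5+535/82·τ+0·τ²+-43/82·τ³=-17723/5248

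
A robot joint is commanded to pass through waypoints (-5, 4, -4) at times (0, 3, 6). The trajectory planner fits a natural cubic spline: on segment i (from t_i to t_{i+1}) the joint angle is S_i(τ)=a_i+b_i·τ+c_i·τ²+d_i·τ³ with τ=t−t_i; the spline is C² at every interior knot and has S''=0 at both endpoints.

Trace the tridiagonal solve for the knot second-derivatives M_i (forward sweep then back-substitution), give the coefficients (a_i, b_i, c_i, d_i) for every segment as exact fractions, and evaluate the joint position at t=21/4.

  seg 0: a=-5 b=53/12 c=0 d=-17/108
  seg 1: a=4 b=1/6 c=-17/12 d=17/108
S(21/4) = -257/256

Δ: Δ0=3, Δ1=-8/3
row 1: diag=12, rhs=-34; c'=1/4, d'=-17/6
back: M1=-17/6
M: M0=0, M1=-17/6, M2=0
seg 0: a=-5, c=M0/2=0, d=(M1−M0)/(6·3)=-17/108, b=Δ0−h0·(2M0+M1)/6=53/12
seg 1: a=4, c=M1/2=-17/12, d=(M2−M1)/(6·3)=17/108, b=Δ1−h1·(2M1+M2)/6=1/6
t_q=21/4 → seg 1, τ=9/4; S=4+1/6·τ+-17/12·τ²+17/108·τ³=-257/256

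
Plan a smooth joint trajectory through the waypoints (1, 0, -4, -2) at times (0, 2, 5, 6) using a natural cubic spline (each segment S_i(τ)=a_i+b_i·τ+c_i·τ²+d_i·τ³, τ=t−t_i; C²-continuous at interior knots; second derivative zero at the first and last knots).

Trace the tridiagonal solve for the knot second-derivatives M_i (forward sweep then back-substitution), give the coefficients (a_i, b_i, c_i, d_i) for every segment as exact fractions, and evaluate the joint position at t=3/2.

  seg 0: a=1 b=-13/426 c=0 d=-25/213
  seg 1: a=0 b=-613/426 c=-50/71 d=35/142
  seg 2: a=-4 b=211/213 c=215/142 d=-215/426
S(3/2) = 317/568

Δ: Δ0=-1/2, Δ1=-4/3, Δ2=2
row 1: diag=10, rhs=-5; c'=3/10, d'=-1/2
row 2: denom=8−3·3/10=71/10; d'=(20−3·-1/2)/(71/10)=215/71
back: M2=215/71
back: M1=-1/2−3/10·215/71=-100/71
M: M0=0, M1=-100/71, M2=215/71, M3=0
seg 0: a=1, c=M0/2=0, d=(M1−M0)/(6·2)=-25/213, b=Δ0−h0·(2M0+M1)/6=-13/426
seg 1: a=0, c=M1/2=-50/71, d=(M2−M1)/(6·3)=35/142, b=Δ1−h1·(2M1+M2)/6=-613/426
seg 2: a=-4, c=M2/2=215/142, d=(M3−M2)/(6·1)=-215/426, b=Δ2−h2·(2M2+M3)/6=211/213
t_q=3/2 → seg 0, τ=3/2; S=1+-13/426·τ+0·τ²+-25/213·τ³=317/568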